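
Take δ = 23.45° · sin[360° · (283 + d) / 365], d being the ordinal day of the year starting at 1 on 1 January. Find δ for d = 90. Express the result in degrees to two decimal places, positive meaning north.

360 × (283 + 90) / 365 = 367.890°; sin(367.890°) = 0.1373.
δ = 23.45 × 0.1373 = 3.220° ≈ +3.22°.

+3.22°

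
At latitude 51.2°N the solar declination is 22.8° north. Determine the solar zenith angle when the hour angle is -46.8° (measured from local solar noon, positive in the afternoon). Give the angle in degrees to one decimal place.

cos θ_z = sin(51.2°) sin(22.8°) + cos(51.2°) cos(22.8°) cos(-46.80°) = 0.3020 + 0.3954 = 0.6974.
θ_z = arccos(0.6974) = 45.78°.

45.8°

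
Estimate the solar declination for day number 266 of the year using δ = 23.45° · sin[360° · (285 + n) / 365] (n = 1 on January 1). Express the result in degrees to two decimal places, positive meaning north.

360 × (285 + 266) / 365 = 543.452°; sin(543.452°) = -0.0602.
δ = 23.45 × -0.0602 = -1.412° ≈ -1.41°.

-1.41°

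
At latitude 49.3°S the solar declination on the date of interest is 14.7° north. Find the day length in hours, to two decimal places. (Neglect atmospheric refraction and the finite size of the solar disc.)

9.63 hours

The sunset hour angle satisfies cos H_s = −tan φ tan δ = 0.3050, giving H_s = 72.24°.
Day length = 2 H_s / 15° h⁻¹ = 144.48° / 15 = 9.632 h.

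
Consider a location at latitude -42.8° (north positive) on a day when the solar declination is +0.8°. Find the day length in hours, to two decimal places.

cos H_s = −tan(-42.8°) · tan(0.8°) = 0.0129, so H_s = arccos(0.0129) = 89.26°.
Day length = 2 H_s / 15° h⁻¹ = 178.52° / 15 = 11.901 h.

11.90 hours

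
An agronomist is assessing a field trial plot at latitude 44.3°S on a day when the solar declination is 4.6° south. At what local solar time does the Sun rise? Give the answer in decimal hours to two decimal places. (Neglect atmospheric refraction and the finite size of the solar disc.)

5.70 h

cos H_s = −tan(-44.3°) · tan(-4.6°) = -0.0785, so H_s = arccos(-0.0785) = 94.50°.
Sunrise is at 12 − H_s/15 = 12 − 6.300 = 5.700 h local solar time.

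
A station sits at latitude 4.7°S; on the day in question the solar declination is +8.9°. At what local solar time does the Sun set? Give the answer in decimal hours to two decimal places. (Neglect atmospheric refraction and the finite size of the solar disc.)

The sunset hour angle satisfies cos H_s = −tan φ tan δ = 0.0129, giving H_s = 89.26°.
Sunset is at 12 + H_s/15 = 12 + 5.951 = 17.951 h local solar time.

17.95 h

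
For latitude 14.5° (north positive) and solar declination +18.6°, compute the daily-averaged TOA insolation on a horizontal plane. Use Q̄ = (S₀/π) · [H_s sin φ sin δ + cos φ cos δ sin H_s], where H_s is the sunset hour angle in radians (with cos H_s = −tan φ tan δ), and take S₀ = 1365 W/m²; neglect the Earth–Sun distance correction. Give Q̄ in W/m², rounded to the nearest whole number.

cos H_s = −tan(14.5°) · tan(18.6°) = -0.0870, so H_s = arccos(-0.0870) = 94.99°. In radians, H_s = 1.6579.
H_s sin φ sin δ = 1.6579 × 0.2504 × 0.3190 = 0.1324.
cos φ cos δ sin H_s = 0.9681 × 0.9478 × 0.9962 = 0.9141.
Q̄ = (1365/π) × (0.1324 + 0.9141) = 434.49 × 1.0465 = 454.69 W/m².

455 W/m²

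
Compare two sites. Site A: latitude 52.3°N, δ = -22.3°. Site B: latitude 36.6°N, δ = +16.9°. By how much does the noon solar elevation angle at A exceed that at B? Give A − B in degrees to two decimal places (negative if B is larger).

-54.90°

A: 90° − |52.3 − (-22.3)| = 15.40°.
B: 90° − |36.6 − (16.9)| = 70.30°.
A − B = 15.40 − 70.30 = -54.90°.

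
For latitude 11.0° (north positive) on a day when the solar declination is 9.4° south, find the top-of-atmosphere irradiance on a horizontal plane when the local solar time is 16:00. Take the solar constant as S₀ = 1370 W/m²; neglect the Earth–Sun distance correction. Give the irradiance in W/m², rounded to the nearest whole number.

Hour angle H = 15° × (16 − 12) = 60.00°.
With φ = 11.0°, δ = -9.4°, H = 60.00°: sin φ sin δ = -0.0312, cos φ cos δ cos H = 0.4842, so cos θ_z = 0.4530.
Top-of-atmosphere irradiance = S₀ cos θ_z = 1370 × 0.4530 = 620.61 W/m².

621 W/m²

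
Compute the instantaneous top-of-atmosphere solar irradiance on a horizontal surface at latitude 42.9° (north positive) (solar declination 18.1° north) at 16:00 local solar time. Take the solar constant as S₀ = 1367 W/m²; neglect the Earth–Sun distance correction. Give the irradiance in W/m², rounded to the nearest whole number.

765 W/m²

Hour angle H = 15° × (16 − 12) = 60.00°.
cos θ_z = sin(42.9°) sin(18.1°) + cos(42.9°) cos(18.1°) cos(60.00°) = 0.2115 + 0.3481 = 0.5596.
Top-of-atmosphere irradiance = S₀ cos θ_z = 1367 × 0.5596 = 764.97 W/m².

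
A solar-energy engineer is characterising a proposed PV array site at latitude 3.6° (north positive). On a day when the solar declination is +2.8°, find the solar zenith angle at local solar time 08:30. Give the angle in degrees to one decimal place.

Hour angle H = 15° × (8.5 − 12) = -52.50°.
cos θ_z = sin φ sin δ + cos φ cos δ cos H = (0.0628)(0.0488) + (0.9980)(0.9988)(0.6088) = 0.6099.
θ_z = arccos(0.6099) = 52.42°.

52.4°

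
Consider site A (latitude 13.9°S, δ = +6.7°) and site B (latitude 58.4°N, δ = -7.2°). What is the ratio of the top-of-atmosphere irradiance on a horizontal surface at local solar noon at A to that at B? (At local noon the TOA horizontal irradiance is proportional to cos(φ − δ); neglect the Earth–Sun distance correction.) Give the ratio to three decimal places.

2.266

A: cos θ_z = cos(-13.9° − (6.7°)) = 0.9361.
B: cos θ_z = cos(58.4° − (-7.2°)) = 0.4131.
Ratio A/B = 0.9361 / 0.4131 = 2.2660.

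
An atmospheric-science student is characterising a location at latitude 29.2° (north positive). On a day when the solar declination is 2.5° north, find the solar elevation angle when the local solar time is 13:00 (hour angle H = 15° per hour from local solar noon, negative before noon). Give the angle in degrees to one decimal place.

59.7°

Hour angle H = 15° × (13 − 12) = 15.00°.
cos θ_z = sin φ sin δ + cos φ cos δ cos H = (0.4879)(0.0436) + (0.8729)(0.9990)(0.9659) = 0.8636.
θ_z = arccos(0.8636) = 30.28°, so the elevation is 90° − 30.28° = 59.72°.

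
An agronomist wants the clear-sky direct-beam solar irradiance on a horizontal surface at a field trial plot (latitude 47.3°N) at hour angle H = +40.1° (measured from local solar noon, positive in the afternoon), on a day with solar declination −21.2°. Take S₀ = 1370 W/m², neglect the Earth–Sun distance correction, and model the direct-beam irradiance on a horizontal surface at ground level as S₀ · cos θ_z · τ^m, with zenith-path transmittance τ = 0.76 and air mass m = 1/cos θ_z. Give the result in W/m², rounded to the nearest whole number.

cos θ_z = sin(47.3°) sin(-21.2°) + cos(47.3°) cos(-21.2°) cos(40.10°) = -0.2658 + 0.4836 = 0.2178.
Air mass m = 1/cos θ_z = 1/0.2178 = 4.591; τ^m = 0.76^4.591 = 0.2837.
Surface direct beam = 1370 × 0.2178 × 0.2837 = 84.65 W/m².

85 W/m²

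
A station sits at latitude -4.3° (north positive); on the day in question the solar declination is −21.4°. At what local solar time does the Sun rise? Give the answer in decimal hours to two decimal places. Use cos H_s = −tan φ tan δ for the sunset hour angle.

5.89 h

−tan φ tan δ = −(-0.0752)(-0.3919) = -0.0295; H_s = arccos(-0.0295) = 91.69°.
Sunrise is at 12 − H_s/15 = 12 − 6.113 = 5.887 h local solar time.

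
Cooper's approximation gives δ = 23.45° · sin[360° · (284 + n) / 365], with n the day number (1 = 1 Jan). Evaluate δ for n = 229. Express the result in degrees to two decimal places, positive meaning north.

360 × (284 + 229) / 365 = 505.973°; sin(505.973°) = 0.5596.
δ = 23.45 × 0.5596 = 13.123° ≈ +13.12°.

+13.12°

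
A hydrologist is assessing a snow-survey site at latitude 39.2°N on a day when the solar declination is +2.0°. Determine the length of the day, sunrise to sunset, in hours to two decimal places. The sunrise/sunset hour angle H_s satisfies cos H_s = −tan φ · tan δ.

12.22 hours

The sunset hour angle satisfies cos H_s = −tan φ tan δ = -0.0285, giving H_s = 91.63°.
Day length = 2 H_s / 15° h⁻¹ = 183.26° / 15 = 12.217 h.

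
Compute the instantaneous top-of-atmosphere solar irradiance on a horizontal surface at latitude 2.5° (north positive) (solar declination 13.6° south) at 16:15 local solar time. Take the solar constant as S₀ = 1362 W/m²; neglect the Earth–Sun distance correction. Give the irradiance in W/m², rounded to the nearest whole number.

Hour angle H = 15° × (16.25 − 12) = 63.75°.
cos θ_z = sin(2.5°) sin(-13.6°) + cos(2.5°) cos(-13.6°) cos(63.75°) = -0.0103 + 0.4295 = 0.4192.
Top-of-atmosphere irradiance = S₀ cos θ_z = 1362 × 0.4192 = 570.95 W/m².

571 W/m²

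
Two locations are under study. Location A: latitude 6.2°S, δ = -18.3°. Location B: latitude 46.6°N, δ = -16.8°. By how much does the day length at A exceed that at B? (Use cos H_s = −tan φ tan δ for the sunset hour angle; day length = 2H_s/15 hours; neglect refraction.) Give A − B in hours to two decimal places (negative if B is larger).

A: H_s = arccos(−tan -6.2° · tan -18.3°) = 92.06°, so 2H_s/15 = 12.2747 h.
B: H_s = arccos(−tan 46.6° · tan -16.8°) = 71.38°, so 2H_s/15 = 9.5173 h.
A − B = 12.2747 − 9.5173 = 2.7574 h.

+2.76 h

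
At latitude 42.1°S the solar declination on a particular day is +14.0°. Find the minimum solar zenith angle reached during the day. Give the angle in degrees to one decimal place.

56.1°

At local solar noon the hour angle is zero, so the zenith angle is |φ − δ| = |-42.1° − (14.0°)| = 56.1°.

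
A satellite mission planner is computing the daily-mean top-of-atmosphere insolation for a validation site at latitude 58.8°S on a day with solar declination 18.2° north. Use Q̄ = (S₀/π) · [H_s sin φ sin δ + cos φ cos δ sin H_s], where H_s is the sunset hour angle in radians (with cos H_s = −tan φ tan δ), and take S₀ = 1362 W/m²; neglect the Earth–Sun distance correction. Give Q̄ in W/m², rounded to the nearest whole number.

−tan φ tan δ = −(-1.6512)(0.3288) = 0.5429; H_s = arccos(0.5429) = 57.12°. In radians, H_s = 0.9969.
H_s sin φ sin δ = 0.9969 × -0.8554 × 0.3123 = -0.2663.
cos φ cos δ sin H_s = 0.5180 × 0.9500 × 0.8398 = 0.4133.
Q̄ = (1362/π) × (-0.2663 + 0.4133) = 433.54 × 0.1470 = 63.73 W/m².

64 W/m²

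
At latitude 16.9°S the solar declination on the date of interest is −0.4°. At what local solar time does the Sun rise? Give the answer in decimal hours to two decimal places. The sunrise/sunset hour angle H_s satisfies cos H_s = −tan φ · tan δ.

5.99 h

−tan φ tan δ = −(-0.3038)(-0.0070) = -0.0021; H_s = arccos(-0.0021) = 90.12°.
Sunrise is at 12 − H_s/15 = 12 − 6.008 = 5.992 h local solar time.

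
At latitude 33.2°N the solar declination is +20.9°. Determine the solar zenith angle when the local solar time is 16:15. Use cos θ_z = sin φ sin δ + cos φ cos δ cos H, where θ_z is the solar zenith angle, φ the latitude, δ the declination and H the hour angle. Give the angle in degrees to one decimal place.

Hour angle H = 15° × (16.25 − 12) = 63.75°.
cos θ_z = sin φ sin δ + cos φ cos δ cos H = (0.5476)(0.3567) + (0.8368)(0.9342)(0.4423) = 0.5411.
θ_z = arccos(0.5411) = 57.24°.

57.2°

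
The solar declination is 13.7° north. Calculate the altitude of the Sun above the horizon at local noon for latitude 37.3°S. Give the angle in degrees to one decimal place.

39.0°

At local solar noon the hour angle is zero, so the elevation is 90° − |φ − δ| = 90° − |-37.3° − (13.7°)| = 90° − 51.0° = 39.0°.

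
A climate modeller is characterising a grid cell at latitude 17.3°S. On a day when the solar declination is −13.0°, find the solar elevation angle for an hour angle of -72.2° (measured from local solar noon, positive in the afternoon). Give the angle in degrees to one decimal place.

20.6°

cos θ_z = sin φ sin δ + cos φ cos δ cos H = (-0.2974)(-0.2250) + (0.9548)(0.9744)(0.3057) = 0.3513.
θ_z = arccos(0.3513) = 69.43°, so the elevation is 90° − 69.43° = 20.57°.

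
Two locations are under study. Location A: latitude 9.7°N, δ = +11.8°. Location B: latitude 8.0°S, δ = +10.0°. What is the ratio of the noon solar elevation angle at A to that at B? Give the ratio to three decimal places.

1.221

A: 90° − |9.7 − (11.8)| = 87.90°.
B: 90° − |-8.0 − (10.0)| = 72.00°.
Ratio A/B = 87.9000 / 72.0000 = 1.2208.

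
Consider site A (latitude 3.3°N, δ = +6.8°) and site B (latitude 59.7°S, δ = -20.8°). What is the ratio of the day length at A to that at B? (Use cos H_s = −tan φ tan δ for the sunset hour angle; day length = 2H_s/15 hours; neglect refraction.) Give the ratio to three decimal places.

A: H_s = arccos(−tan 3.3° · tan 6.8°) = 90.39°, so 2H_s/15 = 12.0520 h.
B: H_s = arccos(−tan -59.7° · tan -20.8°) = 130.55°, so 2H_s/15 = 17.4067 h.
Ratio A/B = 12.0520 / 17.4067 = 0.6924.

0.692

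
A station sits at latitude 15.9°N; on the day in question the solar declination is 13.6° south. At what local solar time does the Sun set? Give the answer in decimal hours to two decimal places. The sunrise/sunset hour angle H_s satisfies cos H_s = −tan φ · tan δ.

−tan φ tan δ = −(0.2849)(-0.2419) = 0.0689; H_s = arccos(0.0689) = 86.05°.
Sunset is at 12 + H_s/15 = 12 + 5.737 = 17.737 h local solar time.

17.74 h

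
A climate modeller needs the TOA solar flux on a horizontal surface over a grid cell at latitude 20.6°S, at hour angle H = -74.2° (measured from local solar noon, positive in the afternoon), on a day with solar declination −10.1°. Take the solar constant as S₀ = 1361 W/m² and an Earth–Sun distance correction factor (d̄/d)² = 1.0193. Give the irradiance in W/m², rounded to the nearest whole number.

cos θ_z = sin(-20.6°) sin(-10.1°) + cos(-20.6°) cos(-10.1°) cos(-74.20°) = 0.0617 + 0.2509 = 0.3126.
Top-of-atmosphere irradiance = S₀ (d̄/d)² cos θ_z = 1361 × 1.0193 × 0.3126 = 433.66 W/m².

434 W/m²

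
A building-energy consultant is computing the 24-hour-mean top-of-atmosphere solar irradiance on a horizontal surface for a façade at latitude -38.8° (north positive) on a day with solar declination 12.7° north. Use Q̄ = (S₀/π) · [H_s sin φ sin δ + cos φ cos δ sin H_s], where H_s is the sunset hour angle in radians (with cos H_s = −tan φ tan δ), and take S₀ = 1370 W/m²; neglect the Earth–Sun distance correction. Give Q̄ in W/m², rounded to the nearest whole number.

243 W/m²

cos H_s = −tan(-38.8°) · tan(12.7°) = 0.1812, so H_s = arccos(0.1812) = 79.56°. In radians, H_s = 1.3886.
H_s sin φ sin δ = 1.3886 × -0.6266 × 0.2198 = -0.1912.
cos φ cos δ sin H_s = 0.7793 × 0.9755 × 0.9834 = 0.7476.
Q̄ = (1370/π) × (-0.1912 + 0.7476) = 436.08 × 0.5564 = 242.63 W/m².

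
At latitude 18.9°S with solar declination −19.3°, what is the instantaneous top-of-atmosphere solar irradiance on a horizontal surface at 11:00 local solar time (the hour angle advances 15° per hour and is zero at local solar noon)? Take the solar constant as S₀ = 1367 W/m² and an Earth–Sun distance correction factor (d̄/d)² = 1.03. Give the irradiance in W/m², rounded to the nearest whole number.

Hour angle H = 15° × (11 − 12) = -15.00°.
cos θ_z = sin φ sin δ + cos φ cos δ cos H = (-0.3239)(-0.3305) + (0.9461)(0.9438)(0.9659) = 0.9695.
Top-of-atmosphere irradiance = S₀ (d̄/d)² cos θ_z = 1367 × 1.03 × 0.9695 = 1365.07 W/m².

1365 W/m²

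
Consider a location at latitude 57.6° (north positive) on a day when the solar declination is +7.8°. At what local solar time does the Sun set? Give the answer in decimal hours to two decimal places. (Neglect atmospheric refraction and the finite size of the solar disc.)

18.83 h

The sunset hour angle satisfies cos H_s = −tan φ tan δ = -0.2159, giving H_s = 102.47°.
Sunset is at 12 + H_s/15 = 12 + 6.831 = 18.831 h local solar time.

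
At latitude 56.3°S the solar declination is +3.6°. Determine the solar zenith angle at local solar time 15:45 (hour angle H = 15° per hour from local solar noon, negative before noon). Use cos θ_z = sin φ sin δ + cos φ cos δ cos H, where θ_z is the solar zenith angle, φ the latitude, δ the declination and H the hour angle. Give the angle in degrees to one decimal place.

75.2°

Hour angle H = 15° × (15.75 − 12) = 56.25°.
With φ = -56.3°, δ = 3.6°, H = 56.25°: sin φ sin δ = -0.0522, cos φ cos δ cos H = 0.3076, so cos θ_z = 0.2554.
θ_z = arccos(0.2554) = 75.20°.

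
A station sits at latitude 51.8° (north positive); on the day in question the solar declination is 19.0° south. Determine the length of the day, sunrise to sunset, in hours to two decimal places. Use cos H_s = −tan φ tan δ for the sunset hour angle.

8.54 hours

The sunset hour angle satisfies cos H_s = −tan φ tan δ = 0.4376, giving H_s = 64.05°.
Day length = 2 H_s / 15° h⁻¹ = 128.10° / 15 = 8.540 h.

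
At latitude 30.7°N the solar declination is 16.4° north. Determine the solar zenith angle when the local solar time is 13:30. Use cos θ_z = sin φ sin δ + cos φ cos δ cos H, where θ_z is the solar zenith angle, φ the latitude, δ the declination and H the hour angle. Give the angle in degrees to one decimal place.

Hour angle H = 15° × (13.5 − 12) = 22.50°.
cos θ_z = sin φ sin δ + cos φ cos δ cos H = (0.5105)(0.2823) + (0.8599)(0.9593)(0.9239) = 0.9062.
θ_z = arccos(0.9062) = 25.01°.

25.0°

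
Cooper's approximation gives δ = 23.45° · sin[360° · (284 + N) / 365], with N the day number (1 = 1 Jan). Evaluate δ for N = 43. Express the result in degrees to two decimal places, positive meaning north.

360 × (284 + 43) / 365 = 322.521°; sin(322.521°) = -0.6085.
δ = 23.45 × -0.6085 = -14.269° ≈ -14.27°.

-14.27°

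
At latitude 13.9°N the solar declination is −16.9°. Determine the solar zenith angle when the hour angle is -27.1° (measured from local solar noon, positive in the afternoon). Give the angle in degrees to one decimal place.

40.8°

With φ = 13.9°, δ = -16.9°, H = -27.10°: sin φ sin δ = -0.0698, cos φ cos δ cos H = 0.8268, so cos θ_z = 0.7570.
θ_z = arccos(0.7570) = 40.80°.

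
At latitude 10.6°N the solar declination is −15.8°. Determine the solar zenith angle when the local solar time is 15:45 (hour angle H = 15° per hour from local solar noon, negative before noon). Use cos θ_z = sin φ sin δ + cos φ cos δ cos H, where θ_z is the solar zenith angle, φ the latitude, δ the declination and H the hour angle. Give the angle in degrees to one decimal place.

61.6°

Hour angle H = 15° × (15.75 − 12) = 56.25°.
cos θ_z = sin(10.6°) sin(-15.8°) + cos(10.6°) cos(-15.8°) cos(56.25°) = -0.0501 + 0.5255 = 0.4754.
θ_z = arccos(0.4754) = 61.61°.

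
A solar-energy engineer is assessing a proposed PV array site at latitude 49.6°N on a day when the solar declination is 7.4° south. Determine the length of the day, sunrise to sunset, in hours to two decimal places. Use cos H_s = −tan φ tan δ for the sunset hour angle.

The sunset hour angle satisfies cos H_s = −tan φ tan δ = 0.1526, giving H_s = 81.22°.
Day length = 2 H_s / 15° h⁻¹ = 162.44° / 15 = 10.829 h.

10.83 hours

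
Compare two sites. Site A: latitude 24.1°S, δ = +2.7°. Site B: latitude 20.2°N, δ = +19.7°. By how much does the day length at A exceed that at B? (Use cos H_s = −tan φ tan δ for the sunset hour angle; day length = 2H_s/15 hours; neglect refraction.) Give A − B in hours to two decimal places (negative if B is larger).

A: H_s = arccos(−tan -24.1° · tan 2.7°) = 88.79°, so 2H_s/15 = 11.8387 h.
B: H_s = arccos(−tan 20.2° · tan 19.7°) = 97.57°, so 2H_s/15 = 13.0093 h.
A − B = 11.8387 − 13.0093 = -1.1706 h.

-1.17 h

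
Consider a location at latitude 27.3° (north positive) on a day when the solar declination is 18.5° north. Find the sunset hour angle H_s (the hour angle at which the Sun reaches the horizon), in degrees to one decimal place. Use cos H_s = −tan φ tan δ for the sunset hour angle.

The sunset hour angle satisfies cos H_s = −tan φ tan δ = -0.1727, giving H_s = 99.94°.

99.9°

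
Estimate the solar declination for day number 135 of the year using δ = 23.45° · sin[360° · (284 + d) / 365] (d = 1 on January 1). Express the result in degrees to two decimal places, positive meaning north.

+18.79°

360 × (284 + 135) / 365 = 413.260°; sin(413.260°) = 0.8014.
δ = 23.45 × 0.8014 = 18.793° ≈ +18.79°.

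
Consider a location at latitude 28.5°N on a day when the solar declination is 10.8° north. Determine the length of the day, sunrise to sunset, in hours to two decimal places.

cos H_s = −tan(28.5°) · tan(10.8°) = -0.1036, so H_s = arccos(-0.1036) = 95.95°.
Day length = 2 H_s / 15° h⁻¹ = 191.90° / 15 = 12.793 h.

12.79 hours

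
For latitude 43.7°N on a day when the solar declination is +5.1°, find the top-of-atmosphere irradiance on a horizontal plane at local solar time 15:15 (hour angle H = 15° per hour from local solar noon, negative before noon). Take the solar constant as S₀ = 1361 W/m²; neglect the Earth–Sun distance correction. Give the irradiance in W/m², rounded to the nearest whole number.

730 W/m²

Hour angle H = 15° × (15.25 − 12) = 48.75°.
With φ = 43.7°, δ = 5.1°, H = 48.75°: sin φ sin δ = 0.0614, cos φ cos δ cos H = 0.4748, so cos θ_z = 0.5362.
Top-of-atmosphere irradiance = S₀ cos θ_z = 1361 × 0.5362 = 729.77 W/m².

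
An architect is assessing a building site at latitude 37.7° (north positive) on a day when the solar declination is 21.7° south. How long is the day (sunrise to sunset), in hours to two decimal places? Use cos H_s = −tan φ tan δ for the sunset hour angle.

9.61 hours

cos H_s = −tan(37.7°) · tan(-21.7°) = 0.3076, so H_s = arccos(0.3076) = 72.09°.
Day length = 2 H_s / 15° h⁻¹ = 144.18° / 15 = 9.612 h.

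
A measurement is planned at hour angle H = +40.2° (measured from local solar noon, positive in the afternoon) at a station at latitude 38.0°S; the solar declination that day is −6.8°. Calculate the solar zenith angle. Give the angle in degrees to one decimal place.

47.9°

cos θ_z = sin φ sin δ + cos φ cos δ cos H = (-0.6157)(-0.1184) + (0.7880)(0.9930)(0.7638) = 0.6706.
θ_z = arccos(0.6706) = 47.89°.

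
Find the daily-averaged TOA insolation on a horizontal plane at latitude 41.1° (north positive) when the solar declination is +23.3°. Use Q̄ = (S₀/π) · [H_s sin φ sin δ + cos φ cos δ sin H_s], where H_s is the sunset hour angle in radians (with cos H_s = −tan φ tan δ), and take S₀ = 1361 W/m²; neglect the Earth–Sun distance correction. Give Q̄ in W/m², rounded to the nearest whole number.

−tan φ tan δ = −(0.8724)(0.4307) = -0.3757; H_s = arccos(-0.3757) = 112.07°. In radians, H_s = 1.9560.
H_s sin φ sin δ = 1.9560 × 0.6574 × 0.3955 = 0.5086.
cos φ cos δ sin H_s = 0.7536 × 0.9184 × 0.9267 = 0.6414.
Q̄ = (1361/π) × (0.5086 + 0.6414) = 433.22 × 1.1500 = 498.20 W/m².

498 W/m²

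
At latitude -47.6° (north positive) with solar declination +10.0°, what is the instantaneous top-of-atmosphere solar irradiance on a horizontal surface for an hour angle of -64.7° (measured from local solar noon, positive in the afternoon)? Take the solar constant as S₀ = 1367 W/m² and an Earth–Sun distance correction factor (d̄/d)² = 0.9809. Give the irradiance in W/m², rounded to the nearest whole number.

209 W/m²

With φ = -47.6°, δ = 10.0°, H = -64.70°: sin φ sin δ = -0.1282, cos φ cos δ cos H = 0.2838, so cos θ_z = 0.1556.
Top-of-atmosphere irradiance = S₀ (d̄/d)² cos θ_z = 1367 × 0.9809 × 0.1556 = 208.64 W/m².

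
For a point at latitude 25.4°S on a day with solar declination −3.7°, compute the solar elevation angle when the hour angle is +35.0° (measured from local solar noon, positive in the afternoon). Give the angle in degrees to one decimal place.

50.0°

With φ = -25.4°, δ = -3.7°, H = 35.00°: sin φ sin δ = 0.0277, cos φ cos δ cos H = 0.7384, so cos θ_z = 0.7661.
θ_z = arccos(0.7661) = 40.00°, so the elevation is 90° − 40.00° = 50.00°.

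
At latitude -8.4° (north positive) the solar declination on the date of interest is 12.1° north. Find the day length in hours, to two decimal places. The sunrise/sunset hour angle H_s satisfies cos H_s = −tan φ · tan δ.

11.76 hours

The sunset hour angle satisfies cos H_s = −tan φ tan δ = 0.0317, giving H_s = 88.18°.
Day length = 2 H_s / 15° h⁻¹ = 176.36° / 15 = 11.757 h.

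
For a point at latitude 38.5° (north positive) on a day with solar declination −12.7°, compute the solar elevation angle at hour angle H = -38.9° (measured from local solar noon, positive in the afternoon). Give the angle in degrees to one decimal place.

With φ = 38.5°, δ = -12.7°, H = -38.90°: sin φ sin δ = -0.1369, cos φ cos δ cos H = 0.5942, so cos θ_z = 0.4573.
θ_z = arccos(0.4573) = 62.79°, so the elevation is 90° − 62.79° = 27.21°.

27.2°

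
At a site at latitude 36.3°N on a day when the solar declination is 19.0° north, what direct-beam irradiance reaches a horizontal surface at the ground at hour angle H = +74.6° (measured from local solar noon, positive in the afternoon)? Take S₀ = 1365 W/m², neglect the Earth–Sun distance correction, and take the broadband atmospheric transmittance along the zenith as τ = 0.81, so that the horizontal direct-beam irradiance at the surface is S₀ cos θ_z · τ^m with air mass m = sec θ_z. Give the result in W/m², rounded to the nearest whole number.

316 W/m²

With φ = 36.3°, δ = 19.0°, H = 74.60°: sin φ sin δ = 0.1927, cos φ cos δ cos H = 0.2024, so cos θ_z = 0.3951.
Air mass m = 1/cos θ_z = 1/0.3951 = 2.531; τ^m = 0.81^2.531 = 0.5866.
Surface direct beam = 1365 × 0.3951 × 0.5866 = 316.36 W/m².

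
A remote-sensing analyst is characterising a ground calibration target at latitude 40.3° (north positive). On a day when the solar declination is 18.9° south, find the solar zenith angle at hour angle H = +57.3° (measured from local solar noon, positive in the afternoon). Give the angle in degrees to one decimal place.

79.6°

cos θ_z = sin(40.3°) sin(-18.9°) + cos(40.3°) cos(-18.9°) cos(57.30°) = -0.2095 + 0.3898 = 0.1803.
θ_z = arccos(0.1803) = 79.61°.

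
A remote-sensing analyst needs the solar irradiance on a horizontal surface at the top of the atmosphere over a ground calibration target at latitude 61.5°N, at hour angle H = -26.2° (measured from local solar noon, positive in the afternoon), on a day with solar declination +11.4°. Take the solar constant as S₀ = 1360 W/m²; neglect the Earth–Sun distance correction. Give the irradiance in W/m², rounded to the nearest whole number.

With φ = 61.5°, δ = 11.4°, H = -26.20°: sin φ sin δ = 0.1737, cos φ cos δ cos H = 0.4197, so cos θ_z = 0.5934.
Top-of-atmosphere irradiance = S₀ cos θ_z = 1360 × 0.5934 = 807.02 W/m².

807 W/m²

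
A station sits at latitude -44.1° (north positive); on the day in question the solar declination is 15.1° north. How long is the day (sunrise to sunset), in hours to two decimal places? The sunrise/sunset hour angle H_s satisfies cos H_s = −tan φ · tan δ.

9.98 hours

The sunset hour angle satisfies cos H_s = −tan φ tan δ = 0.2615, giving H_s = 74.84°.
Day length = 2 H_s / 15° h⁻¹ = 149.68° / 15 = 9.979 h.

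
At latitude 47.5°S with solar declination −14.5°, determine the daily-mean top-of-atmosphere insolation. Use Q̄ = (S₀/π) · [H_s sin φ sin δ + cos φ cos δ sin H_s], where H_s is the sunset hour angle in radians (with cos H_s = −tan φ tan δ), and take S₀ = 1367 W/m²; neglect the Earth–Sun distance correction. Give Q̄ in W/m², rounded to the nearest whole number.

422 W/m²

−tan φ tan δ = −(-1.0913)(-0.2586) = -0.2822; H_s = arccos(-0.2822) = 106.39°. In radians, H_s = 1.8569.
H_s sin φ sin δ = 1.8569 × -0.7373 × -0.2504 = 0.3428.
cos φ cos δ sin H_s = 0.6756 × 0.9681 × 0.9594 = 0.6275.
Q̄ = (1367/π) × (0.3428 + 0.6275) = 435.13 × 0.9703 = 422.21 W/m².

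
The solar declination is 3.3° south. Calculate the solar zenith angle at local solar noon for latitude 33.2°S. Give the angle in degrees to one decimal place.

At local solar noon the hour angle is zero, so the zenith angle is |φ − δ| = |-33.2° − (-3.3°)| = 29.9°.

29.9°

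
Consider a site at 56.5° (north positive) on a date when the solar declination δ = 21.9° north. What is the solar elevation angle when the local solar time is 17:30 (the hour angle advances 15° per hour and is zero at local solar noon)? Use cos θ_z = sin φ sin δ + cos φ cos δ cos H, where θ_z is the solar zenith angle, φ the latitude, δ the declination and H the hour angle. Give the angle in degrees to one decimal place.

22.2°

Hour angle H = 15° × (17.5 − 12) = 82.50°.
With φ = 56.5°, δ = 21.9°, H = 82.50°: sin φ sin δ = 0.3110, cos φ cos δ cos H = 0.0668, so cos θ_z = 0.3778.
θ_z = arccos(0.3778) = 67.80°, so the elevation is 90° − 67.80° = 22.20°.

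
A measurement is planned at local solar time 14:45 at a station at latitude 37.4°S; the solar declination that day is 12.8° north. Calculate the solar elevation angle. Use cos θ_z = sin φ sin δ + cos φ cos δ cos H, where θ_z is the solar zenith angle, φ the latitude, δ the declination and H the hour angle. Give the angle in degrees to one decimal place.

26.6°

Hour angle H = 15° × (14.75 − 12) = 41.25°.
cos θ_z = sin(-37.4°) sin(12.8°) + cos(-37.4°) cos(12.8°) cos(41.25°) = -0.1346 + 0.5824 = 0.4478.
θ_z = arccos(0.4478) = 63.40°, so the elevation is 90° − 63.40° = 26.60°.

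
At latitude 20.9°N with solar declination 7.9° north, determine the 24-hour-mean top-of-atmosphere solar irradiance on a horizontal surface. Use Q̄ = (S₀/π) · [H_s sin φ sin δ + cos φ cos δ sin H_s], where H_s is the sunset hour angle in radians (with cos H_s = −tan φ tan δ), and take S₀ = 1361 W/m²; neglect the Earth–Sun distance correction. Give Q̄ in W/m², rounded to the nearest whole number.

435 W/m²

−tan φ tan δ = −(0.3819)(0.1388) = -0.0530; H_s = arccos(-0.0530) = 93.04°. In radians, H_s = 1.6239.
H_s sin φ sin δ = 1.6239 × 0.3567 × 0.1374 = 0.0796.
cos φ cos δ sin H_s = 0.9342 × 0.9905 × 0.9986 = 0.9240.
Q̄ = (1361/π) × (0.0796 + 0.9240) = 433.22 × 1.0036 = 434.78 W/m².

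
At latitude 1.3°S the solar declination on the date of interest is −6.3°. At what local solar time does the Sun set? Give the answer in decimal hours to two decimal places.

cos H_s = −tan(-1.3°) · tan(-6.3°) = -0.0025, so H_s = arccos(-0.0025) = 90.14°.
Sunset is at 12 + H_s/15 = 12 + 6.009 = 18.009 h local solar time.

18.01 h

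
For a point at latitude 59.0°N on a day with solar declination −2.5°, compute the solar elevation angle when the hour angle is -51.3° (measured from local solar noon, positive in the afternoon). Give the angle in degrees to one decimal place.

16.5°

cos θ_z = sin(59.0°) sin(-2.5°) + cos(59.0°) cos(-2.5°) cos(-51.30°) = -0.0374 + 0.3217 = 0.2843.
θ_z = arccos(0.2843) = 73.48°, so the elevation is 90° − 73.48° = 16.52°.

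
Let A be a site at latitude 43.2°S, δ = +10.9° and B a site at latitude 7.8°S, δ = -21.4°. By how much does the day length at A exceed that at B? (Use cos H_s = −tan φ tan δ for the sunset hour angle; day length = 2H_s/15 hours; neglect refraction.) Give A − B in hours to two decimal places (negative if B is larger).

-1.80 h

A: H_s = arccos(−tan -43.2° · tan 10.9°) = 79.58°, so 2H_s/15 = 10.6107 h.
B: H_s = arccos(−tan -7.8° · tan -21.4°) = 93.08°, so 2H_s/15 = 12.4107 h.
A − B = 10.6107 − 12.4107 = -1.8000 h.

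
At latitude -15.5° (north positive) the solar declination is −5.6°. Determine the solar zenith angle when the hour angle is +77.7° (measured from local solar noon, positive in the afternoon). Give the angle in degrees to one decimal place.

cos θ_z = sin φ sin δ + cos φ cos δ cos H = (-0.2672)(-0.0976) + (0.9636)(0.9952)(0.2130) = 0.2303.
θ_z = arccos(0.2303) = 76.69°.

76.7°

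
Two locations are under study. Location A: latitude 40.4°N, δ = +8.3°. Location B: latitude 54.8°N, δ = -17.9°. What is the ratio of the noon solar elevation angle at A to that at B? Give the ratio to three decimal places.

A: 90° − |40.4 − (8.3)| = 57.90°.
B: 90° − |54.8 − (-17.9)| = 17.30°.
Ratio A/B = 57.9000 / 17.3000 = 3.3468.

3.347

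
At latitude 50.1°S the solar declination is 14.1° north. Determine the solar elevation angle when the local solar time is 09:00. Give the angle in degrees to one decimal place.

14.7°

Hour angle H = 15° × (9 − 12) = -45.00°.
cos θ_z = sin φ sin δ + cos φ cos δ cos H = (-0.7672)(0.2436) + (0.6414)(0.9699)(0.7071) = 0.2530.
θ_z = arccos(0.2530) = 75.34°, so the elevation is 90° − 75.34° = 14.66°.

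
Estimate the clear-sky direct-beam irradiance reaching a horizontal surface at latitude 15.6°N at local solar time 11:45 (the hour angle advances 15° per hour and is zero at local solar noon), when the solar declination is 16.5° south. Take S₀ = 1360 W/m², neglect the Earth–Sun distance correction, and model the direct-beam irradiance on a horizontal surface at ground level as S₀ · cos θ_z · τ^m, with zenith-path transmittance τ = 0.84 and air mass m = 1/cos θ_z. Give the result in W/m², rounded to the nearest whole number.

935 W/m²

Hour angle H = 15° × (11.75 − 12) = -3.75°.
With φ = 15.6°, δ = -16.5°, H = -3.75°: sin φ sin δ = -0.0764, cos φ cos δ cos H = 0.9215, so cos θ_z = 0.8451.
Air mass m = 1/cos θ_z = 1/0.8451 = 1.183; τ^m = 0.84^1.183 = 0.8136.
Surface direct beam = 1360 × 0.8451 × 0.8136 = 935.10 W/m².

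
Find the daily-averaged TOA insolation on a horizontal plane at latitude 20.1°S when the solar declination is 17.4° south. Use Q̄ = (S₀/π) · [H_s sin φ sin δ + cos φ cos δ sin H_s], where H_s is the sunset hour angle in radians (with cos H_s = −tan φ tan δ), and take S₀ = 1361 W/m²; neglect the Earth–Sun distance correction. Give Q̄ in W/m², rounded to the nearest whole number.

cos H_s = −tan(-20.1°) · tan(-17.4°) = -0.1147, so H_s = arccos(-0.1147) = 96.59°. In radians, H_s = 1.6858.
H_s sin φ sin δ = 1.6858 × -0.3437 × -0.2990 = 0.1732.
cos φ cos δ sin H_s = 0.9391 × 0.9542 × 0.9934 = 0.8902.
Q̄ = (1361/π) × (0.1732 + 0.8902) = 433.22 × 1.0634 = 460.69 W/m².

461 W/m²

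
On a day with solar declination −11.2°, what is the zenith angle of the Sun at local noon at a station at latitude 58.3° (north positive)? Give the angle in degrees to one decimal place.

At local solar noon the hour angle is zero, so the zenith angle is |φ − δ| = |58.3° − (-11.2°)| = 69.5°.

69.5°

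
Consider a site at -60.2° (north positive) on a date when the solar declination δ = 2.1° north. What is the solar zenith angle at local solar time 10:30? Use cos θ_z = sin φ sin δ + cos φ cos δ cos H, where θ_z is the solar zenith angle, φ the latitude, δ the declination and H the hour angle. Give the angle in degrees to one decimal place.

Hour angle H = 15° × (10.5 − 12) = -22.50°.
cos θ_z = sin(-60.2°) sin(2.1°) + cos(-60.2°) cos(2.1°) cos(-22.50°) = -0.0318 + 0.4588 = 0.4270.
θ_z = arccos(0.4270) = 64.72°.

64.7°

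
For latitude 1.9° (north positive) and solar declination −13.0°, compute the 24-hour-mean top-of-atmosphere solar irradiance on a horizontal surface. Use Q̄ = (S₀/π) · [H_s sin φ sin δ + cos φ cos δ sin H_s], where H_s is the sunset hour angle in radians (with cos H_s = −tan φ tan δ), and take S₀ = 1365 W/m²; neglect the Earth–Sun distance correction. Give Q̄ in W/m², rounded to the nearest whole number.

418 W/m²

The sunset hour angle satisfies cos H_s = −tan φ tan δ = 0.0077, giving H_s = 89.56°. In radians, H_s = 1.5631.
H_s sin φ sin δ = 1.5631 × 0.0332 × -0.2250 = -0.0117.
cos φ cos δ sin H_s = 0.9995 × 0.9744 × 1.0000 = 0.9739.
Q̄ = (1365/π) × (-0.0117 + 0.9739) = 434.49 × 0.9622 = 418.07 W/m².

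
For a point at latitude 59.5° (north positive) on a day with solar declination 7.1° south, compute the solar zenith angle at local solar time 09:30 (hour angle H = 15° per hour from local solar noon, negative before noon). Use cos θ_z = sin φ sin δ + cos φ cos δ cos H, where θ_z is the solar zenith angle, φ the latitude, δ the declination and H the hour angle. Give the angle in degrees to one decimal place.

73.0°

Hour angle H = 15° × (9.5 − 12) = -37.50°.
With φ = 59.5°, δ = -7.1°, H = -37.50°: sin φ sin δ = -0.1065, cos φ cos δ cos H = 0.3996, so cos θ_z = 0.2931.
θ_z = arccos(0.2931) = 72.96°.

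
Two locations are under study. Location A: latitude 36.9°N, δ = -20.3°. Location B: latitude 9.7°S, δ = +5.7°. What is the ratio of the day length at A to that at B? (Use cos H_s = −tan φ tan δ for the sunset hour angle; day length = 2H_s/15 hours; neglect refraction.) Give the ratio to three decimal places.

0.830

A: H_s = arccos(−tan 36.9° · tan -20.3°) = 73.87°, so 2H_s/15 = 9.8493 h.
B: H_s = arccos(−tan -9.7° · tan 5.7°) = 89.02°, so 2H_s/15 = 11.8693 h.
Ratio A/B = 9.8493 / 11.8693 = 0.8298.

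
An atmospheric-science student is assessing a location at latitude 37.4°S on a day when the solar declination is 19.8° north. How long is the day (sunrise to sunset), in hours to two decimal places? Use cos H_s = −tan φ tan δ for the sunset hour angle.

−tan φ tan δ = −(-0.7646)(0.3600) = 0.2753; H_s = arccos(0.2753) = 74.02°.
Day length = 2 H_s / 15° h⁻¹ = 148.04° / 15 = 9.869 h.

9.87 hours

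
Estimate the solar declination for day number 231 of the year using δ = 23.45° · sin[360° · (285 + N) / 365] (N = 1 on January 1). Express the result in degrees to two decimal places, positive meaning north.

360 × (285 + 231) / 365 = 508.932°; sin(508.932°) = 0.5161.
δ = 23.45 × 0.5161 = 12.103° ≈ +12.10°.

+12.10°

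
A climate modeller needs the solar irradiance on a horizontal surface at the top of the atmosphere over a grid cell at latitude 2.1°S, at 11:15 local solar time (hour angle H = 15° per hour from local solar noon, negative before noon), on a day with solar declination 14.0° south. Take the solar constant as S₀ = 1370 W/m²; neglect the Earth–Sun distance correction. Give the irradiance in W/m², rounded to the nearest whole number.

Hour angle H = 15° × (11.25 − 12) = -11.25°.
With φ = -2.1°, δ = -14.0°, H = -11.25°: sin φ sin δ = 0.0089, cos φ cos δ cos H = 0.9510, so cos θ_z = 0.9599.
Top-of-atmosphere irradiance = S₀ cos θ_z = 1370 × 0.9599 = 1315.06 W/m².

1315 W/m²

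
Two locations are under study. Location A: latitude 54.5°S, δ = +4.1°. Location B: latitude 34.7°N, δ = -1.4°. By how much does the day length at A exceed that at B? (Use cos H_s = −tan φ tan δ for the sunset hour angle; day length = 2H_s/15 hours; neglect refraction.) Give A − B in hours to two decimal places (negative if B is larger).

A: H_s = arccos(−tan -54.5° · tan 4.1°) = 84.23°, so 2H_s/15 = 11.2307 h.
B: H_s = arccos(−tan 34.7° · tan -1.4°) = 89.03°, so 2H_s/15 = 11.8707 h.
A − B = 11.2307 − 11.8707 = -0.6400 h.

-0.64 h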